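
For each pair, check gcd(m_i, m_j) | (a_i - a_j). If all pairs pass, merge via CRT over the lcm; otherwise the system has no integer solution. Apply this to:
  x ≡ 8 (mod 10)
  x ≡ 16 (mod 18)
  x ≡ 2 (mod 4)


Moduli 10, 18, 4 are not pairwise coprime, so CRT works modulo lcm(m_i) when all pairwise compatibility conditions hold.
Pairwise compatibility: gcd(m_i, m_j) must divide a_i - a_j for every pair.
Merge one congruence at a time:
  Start: x ≡ 8 (mod 10).
  Combine with x ≡ 16 (mod 18): gcd(10, 18) = 2; 16 - 8 = 8, which IS divisible by 2, so compatible.
    Write x = 8 + 10·t and substitute into x ≡ 16 (mod 18): 10·t ≡ 16 − 8 = 8 (mod 18).
    Divide the congruence (and modulus) by g = 2: 5·t ≡ 4 (mod 9).
    The inverse of 5 mod 9 is 2 (since 5·2 = 10 = 1·9 + 1), so t ≡ 2·4 = 8 ≡ 8 (mod 9).
    Then x = 8 + 10·8 = 88, valid modulo lcm(10, 18) = 90: x ≡ 88 (mod 90).
  Combine with x ≡ 2 (mod 4): gcd(90, 4) = 2; 2 - 88 = -86, which IS divisible by 2, so compatible.
    Write x = 88 + 90·t and substitute into x ≡ 2 (mod 4): 90·t ≡ 2 − 88 = -86 (mod 4).
    Divide the congruence (and modulus) by g = 2: 45·t ≡ -43 (mod 2).
    Reduce coefficients mod 2: 1·t ≡ 1 (mod 2).
    So t ≡ 1 (mod 2).
    Then x = 88 + 90·1 = 178, valid modulo lcm(90, 4) = 180: x ≡ 178 (mod 180).
Verify: 178 mod 10 = 8, 178 mod 18 = 16, 178 mod 4 = 2.

x ≡ 178 (mod 180).


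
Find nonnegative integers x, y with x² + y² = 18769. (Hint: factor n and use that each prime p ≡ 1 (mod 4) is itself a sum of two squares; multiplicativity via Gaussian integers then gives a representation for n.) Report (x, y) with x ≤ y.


Step 1: Factor n = 18769 = 137^2.
Step 2: Check the mod-4 condition on each prime factor: 137 ≡ 1 (mod 4), exponent 2.
All primes ≡ 3 (mod 4) appear to even exponent (or don't appear), so by the two-squares theorem n IS expressible as a sum of two squares.
Step 3: Build a representation. Here n = 137 · 137 is a product of primes ≡ 1 (mod 4). Each prime p ≡ 1 (mod 4) is itself a sum of two squares; find a² by testing p − a² for a perfect square:
  137: 137 − 1² = 136, 137 − 2² = 133, 137 − 3² = 128, 137 − 4² = 121 = 11² ⇒ 137 = 4² + 11².
  Combine using the Brahmagupta–Fibonacci identity (a² + b²)(c² + d²) = (ac − bd)² + (ad + bc)² = (ac + bd)² + (ad − bc)²:
  137 · 137 = 18769: from (4² + 11²)(4² + 11²), take (4·4 − 11·11, 4·11 + 11·4) = (16 − 121, 44 + 44) = (-105, 88); dropping signs (only squares matter) gives (105, 88); check 105² + 88² = 11025 + 7744 = 18769 ✓.
Step 4: Order so x ≤ y and verify: 88² + 105² = 7744 + 11025 = 18769 = n. ✓

n = 18769 = 88² + 105² (one valid representation with x ≤ y).


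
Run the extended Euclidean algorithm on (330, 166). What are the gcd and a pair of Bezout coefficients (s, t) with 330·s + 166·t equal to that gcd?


Euclidean algorithm on (330, 166) — divide until remainder is 0:
  330 = 1 · 166 + 164
  166 = 1 · 164 + 2
  164 = 82 · 2 + 0
gcd(330, 166) = 2.
Track Bezout coefficients alongside the remainders: start with r₀ = 330 = a·1 + b·0 (s = 1, t = 0) and r₁ = 166 = a·0 + b·1 (s = 0, t = 1); each new remainder r_{k+1} = r_{k-1} − q_k·r_k inherits s_{k+1} = s_{k-1} − q_k·s_k, t_{k+1} = t_{k-1} − q_k·t_k, so r_k = a·s_k + b·t_k at every step:
  q = 1: r = 164, s = 1 − 1·0 = 1, t = 0 − 1·1 = -1  (check: 330·1 + 166·(-1) = 164)
  q = 1: r = 2, s = 0 − 1·1 = -1, t = 1 − 1·(-1) = 2  (check: 330·(-1) + 166·2 = 2)
The row with r = 2 (the gcd) gives the Bezout coefficients s = -1, t = 2.
Result: 330 · (-1) + 166 · (2) = 2.

gcd(330, 166) = 2; s = -1, t = 2 (check: 330·(-1) + 166·2 = 2).


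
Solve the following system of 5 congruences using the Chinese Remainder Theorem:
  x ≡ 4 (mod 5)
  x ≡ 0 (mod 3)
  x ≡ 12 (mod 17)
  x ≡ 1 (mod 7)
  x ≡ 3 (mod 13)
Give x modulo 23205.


Product of moduli M = 5 · 3 · 17 · 7 · 13 = 23205.
Merge one congruence at a time:
  Start: x ≡ 4 (mod 5).
  Combine with x ≡ 0 (mod 3); new modulus lcm = 15.
    Write x = 4 + 5·t and substitute into x ≡ 0 (mod 3): 5·t ≡ 0 − 4 = -4 (mod 3).
    Reduce coefficients mod 3: 2·t ≡ 2 (mod 3).
    The inverse of 2 mod 3 is 2 (since 2·2 = 4 = 1·3 + 1), so t ≡ 2·2 = 4 ≡ 1 (mod 3).
    Then x = 4 + 5·1 = 9, valid modulo lcm(5, 3) = 15: x ≡ 9 (mod 15).
  Combine with x ≡ 12 (mod 17); new modulus lcm = 255.
    Write x = 9 + 15·t and substitute into x ≡ 12 (mod 17): 15·t ≡ 12 − 9 = 3 (mod 17).
    The inverse of 15 mod 17 is 8 (since 15·8 = 120 = 7·17 + 1), so t ≡ 8·3 = 24 ≡ 7 (mod 17).
    Then x = 9 + 15·7 = 114, valid modulo lcm(15, 17) = 255: x ≡ 114 (mod 255).
  Combine with x ≡ 1 (mod 7); new modulus lcm = 1785.
    Write x = 114 + 255·t and substitute into x ≡ 1 (mod 7): 255·t ≡ 1 − 114 = -113 (mod 7).
    Reduce coefficients mod 7: 3·t ≡ 6 (mod 7).
    The inverse of 3 mod 7 is 5 (since 3·5 = 15 = 2·7 + 1), so t ≡ 5·6 = 30 ≡ 2 (mod 7).
    Then x = 114 + 255·2 = 624, valid modulo lcm(255, 7) = 1785: x ≡ 624 (mod 1785).
  Combine with x ≡ 3 (mod 13); new modulus lcm = 23205.
    Write x = 624 + 1785·t and substitute into x ≡ 3 (mod 13): 1785·t ≡ 3 − 624 = -621 (mod 13).
    Reduce coefficients mod 13: 4·t ≡ 3 (mod 13).
    The inverse of 4 mod 13 is 10 (since 4·10 = 40 = 3·13 + 1), so t ≡ 10·3 = 30 ≡ 4 (mod 13).
    Then x = 624 + 1785·4 = 7764, valid modulo lcm(1785, 13) = 23205: x ≡ 7764 (mod 23205).
Verify against each original: 7764 mod 5 = 4, 7764 mod 3 = 0, 7764 mod 17 = 12, 7764 mod 7 = 1, 7764 mod 13 = 3.

x ≡ 7764 (mod 23205).


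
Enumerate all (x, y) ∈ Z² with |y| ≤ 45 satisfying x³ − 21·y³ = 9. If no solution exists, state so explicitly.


The equation is x³ - 21y³ = 9. For fixed y, x³ = 21·y³ + 9, so a solution requires the RHS to be a perfect cube.
Strategy: iterate y from -45 to 45, compute RHS = 21·y³ + 9, and check whether it is a (positive or negative) perfect cube.
Check small values of y:
  y = 0: RHS = 9 is not a perfect cube.
  y = 1: RHS = 30 is not a perfect cube.
  y = -1: RHS = -12 is not a perfect cube.
  y = 2: RHS = 177 is not a perfect cube.
  y = -2: RHS = -159 is not a perfect cube.
  y = 3: RHS = 576 is not a perfect cube.
  y = -3: RHS = -558 is not a perfect cube.
Continuing the search up to |y| = 45 finds no solutions either.
No (x, y) in the scanned range satisfies the equation.

No integer solutions with |y| ≤ 45.


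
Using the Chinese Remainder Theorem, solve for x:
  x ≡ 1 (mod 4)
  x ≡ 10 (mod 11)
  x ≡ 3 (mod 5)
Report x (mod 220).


Moduli 4, 11, 5 are pairwise coprime; by CRT there is a unique solution modulo M = 4 · 11 · 5 = 220.
Solve pairwise, accumulating the modulus:
  Start with x ≡ 1 (mod 4).
  Combine with x ≡ 10 (mod 11): since gcd(4, 11) = 1, we get a unique residue mod 44.
    Write x = 1 + 4·t and substitute into x ≡ 10 (mod 11): 4·t ≡ 10 − 1 = 9 (mod 11).
    The inverse of 4 mod 11 is 3 (since 4·3 = 12 = 1·11 + 1), so t ≡ 3·9 = 27 ≡ 5 (mod 11).
    Then x = 1 + 4·5 = 21, valid modulo lcm(4, 11) = 44: x ≡ 21 (mod 44).
  Combine with x ≡ 3 (mod 5): since gcd(44, 5) = 1, we get a unique residue mod 220.
    Write x = 21 + 44·t and substitute into x ≡ 3 (mod 5): 44·t ≡ 3 − 21 = -18 (mod 5).
    Reduce coefficients mod 5: 4·t ≡ 2 (mod 5).
    The inverse of 4 mod 5 is 4 (since 4·4 = 16 = 3·5 + 1), so t ≡ 4·2 = 8 ≡ 3 (mod 5).
    Then x = 21 + 44·3 = 153, valid modulo lcm(44, 5) = 220: x ≡ 153 (mod 220).
Verify: 153 mod 4 = 1 ✓, 153 mod 11 = 10 ✓, 153 mod 5 = 3 ✓.

x ≡ 153 (mod 220).


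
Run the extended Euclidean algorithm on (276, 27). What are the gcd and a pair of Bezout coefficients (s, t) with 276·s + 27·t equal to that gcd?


Euclidean algorithm on (276, 27) — divide until remainder is 0:
  276 = 10 · 27 + 6
  27 = 4 · 6 + 3
  6 = 2 · 3 + 0
gcd(276, 27) = 3.
Track Bezout coefficients alongside the remainders: start with r₀ = 276 = a·1 + b·0 (s = 1, t = 0) and r₁ = 27 = a·0 + b·1 (s = 0, t = 1); each new remainder r_{k+1} = r_{k-1} − q_k·r_k inherits s_{k+1} = s_{k-1} − q_k·s_k, t_{k+1} = t_{k-1} − q_k·t_k, so r_k = a·s_k + b·t_k at every step:
  q = 10: r = 6, s = 1 − 10·0 = 1, t = 0 − 10·1 = -10  (check: 276·1 + 27·(-10) = 6)
  q = 4: r = 3, s = 0 − 4·1 = -4, t = 1 − 4·(-10) = 41  (check: 276·(-4) + 27·41 = 3)
The row with r = 3 (the gcd) gives the Bezout coefficients s = -4, t = 41.
Result: 276 · (-4) + 27 · (41) = 3.

gcd(276, 27) = 3; s = -4, t = 41 (check: 276·(-4) + 27·41 = 3).


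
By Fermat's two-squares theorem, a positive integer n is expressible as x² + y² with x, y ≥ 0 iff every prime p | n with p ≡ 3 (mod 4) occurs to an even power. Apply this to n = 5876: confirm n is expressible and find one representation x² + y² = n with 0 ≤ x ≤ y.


Step 1: Factor n = 5876 = 2^2 · 13 · 113.
Step 2: Check the mod-4 condition on each prime factor: 2 = 2 (special); 13 ≡ 1 (mod 4), exponent 1; 113 ≡ 1 (mod 4), exponent 1.
All primes ≡ 3 (mod 4) appear to even exponent (or don't appear), so by the two-squares theorem n IS expressible as a sum of two squares.
Step 3: Build a representation. Group n = k² · m with k = 2 and m = 13 · 113 = 1469 (a product of primes ≡ 1 (mod 4)); a representation of m scales to one of n via (k·x)² + (k·y)² = k²(x² + y²). Each prime p ≡ 1 (mod 4) is itself a sum of two squares; find a² by testing p − a² for a perfect square:
  13: 13 − 1² = 12, 13 − 2² = 9 = 3² ⇒ 13 = 2² + 3².
  113: 113 − 1² = 112, 113 − 2² = 109, 113 − 3² = 104, 113 − 4² = 97, 113 − 5² = 88, 113 − 6² = 77, 113 − 7² = 64 = 8² ⇒ 113 = 7² + 8².
  Combine using the Brahmagupta–Fibonacci identity (a² + b²)(c² + d²) = (ac − bd)² + (ad + bc)² = (ac + bd)² + (ad − bc)²:
  13 · 113 = 1469: from (2² + 3²)(7² + 8²), take (2·7 − 3·8, 2·8 + 3·7) = (14 − 24, 16 + 21) = (-10, 37); dropping signs (only squares matter) gives (10, 37); check 10² + 37² = 100 + 1369 = 1469 ✓.
  Scale by k = 2: (2·10, 2·37) = (20, 74).
Step 4: Order so x ≤ y and verify: 20² + 74² = 400 + 5476 = 5876 = n. ✓

n = 5876 = 20² + 74² (one valid representation with x ≤ y).


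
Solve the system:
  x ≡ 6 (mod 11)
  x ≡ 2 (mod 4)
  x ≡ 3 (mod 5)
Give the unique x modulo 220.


Moduli 11, 4, 5 are pairwise coprime; by CRT there is a unique solution modulo M = 11 · 4 · 5 = 220.
Solve pairwise, accumulating the modulus:
  Start with x ≡ 6 (mod 11).
  Combine with x ≡ 2 (mod 4): since gcd(11, 4) = 1, we get a unique residue mod 44.
    Write x = 6 + 11·t and substitute into x ≡ 2 (mod 4): 11·t ≡ 2 − 6 = -4 (mod 4).
    Reduce coefficients mod 4: 3·t ≡ 0 (mod 4).
    The inverse of 3 mod 4 is 3 (since 3·3 = 9 = 2·4 + 1), so t ≡ 3·0 = 0 ≡ 0 (mod 4).
    Then x = 6 + 11·0 = 6, valid modulo lcm(11, 4) = 44: x ≡ 6 (mod 44).
  Combine with x ≡ 3 (mod 5): since gcd(44, 5) = 1, we get a unique residue mod 220.
    Write x = 6 + 44·t and substitute into x ≡ 3 (mod 5): 44·t ≡ 3 − 6 = -3 (mod 5).
    Reduce coefficients mod 5: 4·t ≡ 2 (mod 5).
    The inverse of 4 mod 5 is 4 (since 4·4 = 16 = 3·5 + 1), so t ≡ 4·2 = 8 ≡ 3 (mod 5).
    Then x = 6 + 44·3 = 138, valid modulo lcm(44, 5) = 220: x ≡ 138 (mod 220).
Verify: 138 mod 11 = 6 ✓, 138 mod 4 = 2 ✓, 138 mod 5 = 3 ✓.

x ≡ 138 (mod 220).


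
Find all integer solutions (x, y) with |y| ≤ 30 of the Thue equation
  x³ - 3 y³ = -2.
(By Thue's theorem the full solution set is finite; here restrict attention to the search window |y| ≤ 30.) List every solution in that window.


The equation is x³ - 3y³ = -2. For fixed y, x³ = 3·y³ − 2, so a solution requires the RHS to be a perfect cube.
Strategy: iterate y from -30 to 30, compute RHS = 3·y³ − 2, and check whether it is a (positive or negative) perfect cube.
Check small values of y:
  y = 0: RHS = -2 is not a perfect cube.
  y = 1: RHS = 1 = (1)³ ⇒ x = 1 works.
  y = -1: RHS = -5 is not a perfect cube.
  y = 2: RHS = 22 is not a perfect cube.
  y = -2: RHS = -26 is not a perfect cube.
  y = 3: RHS = 79 is not a perfect cube.
  y = -3: RHS = -83 is not a perfect cube.
Continuing the search up to |y| = 30 finds no further solutions beyond those listed.
Collected solutions: (1, 1).

Solutions (with |y| ≤ 30): (1, 1).


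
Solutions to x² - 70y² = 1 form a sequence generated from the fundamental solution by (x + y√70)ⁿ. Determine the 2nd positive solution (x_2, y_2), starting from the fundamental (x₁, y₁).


Step 1: Find the fundamental solution (x₁, y₁) of x² - 70y² = 1.
  Expand √70 as a continued fraction. a₀ = ⌊√70⌋ = 8; iterate m_{k+1} = d_k·a_k − m_k, d_{k+1} = (70 − m_{k+1}²)/d_k, a_{k+1} = ⌊(a₀ + m_{k+1})/d_{k+1}⌋ (starting m₀ = 0, d₀ = 1), with convergents p_k = a_k·p_{k-1} + p_{k-2}, q_k = a_k·q_{k-1} + q_{k-2} (p₋₁ = 1, q₋₁ = 0):
  k = 0: a₀ = 8; p₀/q₀ = 8/1; p₀² − 70·q₀² = 64 − 70 = -6.
  k = 1: m = 8, d = 6, a = ⌊(8 + 8)/6⌋ = 2; p/q = (2·8 + 1)/(2·1 + 0) = 17/2; p² − 70·q² = 289 − 280 = 9.
  k = 2: m = 4, d = 9, a = ⌊(8 + 4)/9⌋ = 1; p/q = (1·17 + 8)/(1·2 + 1) = 25/3; p² − 70·q² = 625 − 630 = -5.
  k = 3: m = 5, d = 5, a = ⌊(8 + 5)/5⌋ = 2; p/q = (2·25 + 17)/(2·3 + 2) = 67/8; p² − 70·q² = 4489 − 4480 = 9.
  k = 4: m = 5, d = 9, a = ⌊(8 + 5)/9⌋ = 1; p/q = (1·67 + 25)/(1·8 + 3) = 92/11; p² − 70·q² = 8464 − 8470 = -6.
  k = 5: m = 4, d = 6, a = ⌊(8 + 4)/6⌋ = 2; p/q = (2·92 + 67)/(2·11 + 8) = 251/30; p² − 70·q² = 63001 − 63000 = 1.
  The first convergent with p² − 70·q² = 1 gives the fundamental solution (x₁, y₁) = (251, 30).
Step 2: Apply the recurrence (x_{n+1}, y_{n+1}) = (x₁x_n + 70y₁y_n, x₁y_n + y₁x_n) repeatedly.
  From (x_1, y_1) = (251, 30): x_2 = 251·251 + 70·30·30 = 126001; y_2 = 251·30 + 30·251 = 15060.
Step 3: Verify x_2² - 70·y_2² = 15876252001 - 15876252000 = 1 (should be 1). ✓

(x_1, y_1) = (251, 30); (x_2, y_2) = (126001, 15060).


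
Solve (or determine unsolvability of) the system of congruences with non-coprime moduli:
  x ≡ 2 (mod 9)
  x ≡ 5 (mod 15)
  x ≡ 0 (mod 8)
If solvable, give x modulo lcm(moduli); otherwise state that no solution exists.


Moduli 9, 15, 8 are not pairwise coprime, so CRT works modulo lcm(m_i) when all pairwise compatibility conditions hold.
Pairwise compatibility: gcd(m_i, m_j) must divide a_i - a_j for every pair.
Merge one congruence at a time:
  Start: x ≡ 2 (mod 9).
  Combine with x ≡ 5 (mod 15): gcd(9, 15) = 3; 5 - 2 = 3, which IS divisible by 3, so compatible.
    Write x = 2 + 9·t and substitute into x ≡ 5 (mod 15): 9·t ≡ 5 − 2 = 3 (mod 15).
    Divide the congruence (and modulus) by g = 3: 3·t ≡ 1 (mod 5).
    The inverse of 3 mod 5 is 2 (since 3·2 = 6 = 1·5 + 1), so t ≡ 2·1 = 2 ≡ 2 (mod 5).
    Then x = 2 + 9·2 = 20, valid modulo lcm(9, 15) = 45: x ≡ 20 (mod 45).
  Combine with x ≡ 0 (mod 8): gcd(45, 8) = 1; 0 - 20 = -20, which IS divisible by 1, so compatible.
    Write x = 20 + 45·t and substitute into x ≡ 0 (mod 8): 45·t ≡ 0 − 20 = -20 (mod 8).
    Reduce coefficients mod 8: 5·t ≡ 4 (mod 8).
    The inverse of 5 mod 8 is 5 (since 5·5 = 25 = 3·8 + 1), so t ≡ 5·4 = 20 ≡ 4 (mod 8).
    Then x = 20 + 45·4 = 200, valid modulo lcm(45, 8) = 360: x ≡ 200 (mod 360).
Verify: 200 mod 9 = 2, 200 mod 15 = 5, 200 mod 8 = 0.

x ≡ 200 (mod 360).


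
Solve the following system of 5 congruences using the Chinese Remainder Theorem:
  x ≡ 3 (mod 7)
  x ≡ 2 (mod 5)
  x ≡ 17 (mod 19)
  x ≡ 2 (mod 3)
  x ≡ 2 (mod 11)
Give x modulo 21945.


Product of moduli M = 7 · 5 · 19 · 3 · 11 = 21945.
Merge one congruence at a time:
  Start: x ≡ 3 (mod 7).
  Combine with x ≡ 2 (mod 5); new modulus lcm = 35.
    Write x = 3 + 7·t and substitute into x ≡ 2 (mod 5): 7·t ≡ 2 − 3 = -1 (mod 5).
    Reduce coefficients mod 5: 2·t ≡ 4 (mod 5).
    The inverse of 2 mod 5 is 3 (since 2·3 = 6 = 1·5 + 1), so t ≡ 3·4 = 12 ≡ 2 (mod 5).
    Then x = 3 + 7·2 = 17, valid modulo lcm(7, 5) = 35: x ≡ 17 (mod 35).
  Combine with x ≡ 17 (mod 19); new modulus lcm = 665.
    Write x = 17 + 35·t and substitute into x ≡ 17 (mod 19): 35·t ≡ 17 − 17 = 0 (mod 19).
    Reduce coefficients mod 19: 16·t ≡ 0 (mod 19).
    The inverse of 16 mod 19 is 6 (since 16·6 = 96 = 5·19 + 1), so t ≡ 6·0 = 0 ≡ 0 (mod 19).
    Then x = 17 + 35·0 = 17, valid modulo lcm(35, 19) = 665: x ≡ 17 (mod 665).
  Combine with x ≡ 2 (mod 3); new modulus lcm = 1995.
    Write x = 17 + 665·t and substitute into x ≡ 2 (mod 3): 665·t ≡ 2 − 17 = -15 (mod 3).
    Reduce coefficients mod 3: 2·t ≡ 0 (mod 3).
    The inverse of 2 mod 3 is 2 (since 2·2 = 4 = 1·3 + 1), so t ≡ 2·0 = 0 ≡ 0 (mod 3).
    Then x = 17 + 665·0 = 17, valid modulo lcm(665, 3) = 1995: x ≡ 17 (mod 1995).
  Combine with x ≡ 2 (mod 11); new modulus lcm = 21945.
    Write x = 17 + 1995·t and substitute into x ≡ 2 (mod 11): 1995·t ≡ 2 − 17 = -15 (mod 11).
    Reduce coefficients mod 11: 4·t ≡ 7 (mod 11).
    The inverse of 4 mod 11 is 3 (since 4·3 = 12 = 1·11 + 1), so t ≡ 3·7 = 21 ≡ 10 (mod 11).
    Then x = 17 + 1995·10 = 19967, valid modulo lcm(1995, 11) = 21945: x ≡ 19967 (mod 21945).
Verify against each original: 19967 mod 7 = 3, 19967 mod 5 = 2, 19967 mod 19 = 17, 19967 mod 3 = 2, 19967 mod 11 = 2.

x ≡ 19967 (mod 21945).


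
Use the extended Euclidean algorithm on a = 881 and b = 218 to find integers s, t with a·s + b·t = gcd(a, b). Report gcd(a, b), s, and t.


Euclidean algorithm on (881, 218) — divide until remainder is 0:
  881 = 4 · 218 + 9
  218 = 24 · 9 + 2
  9 = 4 · 2 + 1
  2 = 2 · 1 + 0
gcd(881, 218) = 1.
Track Bezout coefficients alongside the remainders: start with r₀ = 881 = a·1 + b·0 (s = 1, t = 0) and r₁ = 218 = a·0 + b·1 (s = 0, t = 1); each new remainder r_{k+1} = r_{k-1} − q_k·r_k inherits s_{k+1} = s_{k-1} − q_k·s_k, t_{k+1} = t_{k-1} − q_k·t_k, so r_k = a·s_k + b·t_k at every step:
  q = 4: r = 9, s = 1 − 4·0 = 1, t = 0 − 4·1 = -4  (check: 881·1 + 218·(-4) = 9)
  q = 24: r = 2, s = 0 − 24·1 = -24, t = 1 − 24·(-4) = 97  (check: 881·(-24) + 218·97 = 2)
  q = 4: r = 1, s = 1 − 4·(-24) = 97, t = -4 − 4·97 = -392  (check: 881·97 + 218·(-392) = 1)
The row with r = 1 (the gcd) gives the Bezout coefficients s = 97, t = -392.
Result: 881 · (97) + 218 · (-392) = 1.

gcd(881, 218) = 1; s = 97, t = -392 (check: 881·97 + 218·(-392) = 1).


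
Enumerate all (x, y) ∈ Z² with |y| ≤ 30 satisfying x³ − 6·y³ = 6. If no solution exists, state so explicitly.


The equation is x³ - 6y³ = 6. For fixed y, x³ = 6·y³ + 6, so a solution requires the RHS to be a perfect cube.
Strategy: iterate y from -30 to 30, compute RHS = 6·y³ + 6, and check whether it is a (positive or negative) perfect cube.
Check small values of y:
  y = 0: RHS = 6 is not a perfect cube.
  y = 1: RHS = 12 is not a perfect cube.
  y = -1: RHS = 0 = (0)³ ⇒ x = 0 works.
  y = 2: RHS = 54 is not a perfect cube.
  y = -2: RHS = -42 is not a perfect cube.
  y = 3: RHS = 168 is not a perfect cube.
  y = -3: RHS = -156 is not a perfect cube.
Continuing the search up to |y| = 30 finds no further solutions beyond those listed.
Collected solutions: (0, -1).

Solutions (with |y| ≤ 30): (0, -1).


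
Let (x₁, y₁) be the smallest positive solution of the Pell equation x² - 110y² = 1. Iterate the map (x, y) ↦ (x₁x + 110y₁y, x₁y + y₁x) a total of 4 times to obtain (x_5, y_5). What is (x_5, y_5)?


Step 1: Find the fundamental solution (x₁, y₁) of x² - 110y² = 1.
  Expand √110 as a continued fraction. a₀ = ⌊√110⌋ = 10; iterate m_{k+1} = d_k·a_k − m_k, d_{k+1} = (110 − m_{k+1}²)/d_k, a_{k+1} = ⌊(a₀ + m_{k+1})/d_{k+1}⌋ (starting m₀ = 0, d₀ = 1), with convergents p_k = a_k·p_{k-1} + p_{k-2}, q_k = a_k·q_{k-1} + q_{k-2} (p₋₁ = 1, q₋₁ = 0):
  k = 0: a₀ = 10; p₀/q₀ = 10/1; p₀² − 110·q₀² = 100 − 110 = -10.
  k = 1: m = 10, d = 10, a = ⌊(10 + 10)/10⌋ = 2; p/q = (2·10 + 1)/(2·1 + 0) = 21/2; p² − 110·q² = 441 − 440 = 1.
  The first convergent with p² − 110·q² = 1 gives the fundamental solution (x₁, y₁) = (21, 2).
Step 2: Apply the recurrence (x_{n+1}, y_{n+1}) = (x₁x_n + 110y₁y_n, x₁y_n + y₁x_n) repeatedly.
  From (x_1, y_1) = (21, 2): x_2 = 21·21 + 110·2·2 = 881; y_2 = 21·2 + 2·21 = 84.
  From (x_2, y_2) = (881, 84): x_3 = 21·881 + 110·2·84 = 36981; y_3 = 21·84 + 2·881 = 3526.
  From (x_3, y_3) = (36981, 3526): x_4 = 21·36981 + 110·2·3526 = 1552321; y_4 = 21·3526 + 2·36981 = 148008.
  From (x_4, y_4) = (1552321, 148008): x_5 = 21·1552321 + 110·2·148008 = 65160501; y_5 = 21·148008 + 2·1552321 = 6212810.
Step 3: Verify x_5² - 110·y_5² = 4245890890571001 - 4245890890571000 = 1 (should be 1). ✓

(x_1, y_1) = (21, 2); (x_5, y_5) = (65160501, 6212810).


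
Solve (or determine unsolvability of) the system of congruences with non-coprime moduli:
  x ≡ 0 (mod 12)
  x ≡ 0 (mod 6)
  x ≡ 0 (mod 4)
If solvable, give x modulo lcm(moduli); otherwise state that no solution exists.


Moduli 12, 6, 4 are not pairwise coprime, so CRT works modulo lcm(m_i) when all pairwise compatibility conditions hold.
Pairwise compatibility: gcd(m_i, m_j) must divide a_i - a_j for every pair.
Merge one congruence at a time:
  Start: x ≡ 0 (mod 12).
  Combine with x ≡ 0 (mod 6): gcd(12, 6) = 6; 0 - 0 = 0, which IS divisible by 6, so compatible.
    Write x = 0 + 12·t and substitute into x ≡ 0 (mod 6): 12·t ≡ 0 − 0 = 0 (mod 6).
    Divide the congruence (and modulus) by g = 6: 2·t ≡ 0 (mod 1).
    Modulo 1 every t works; take t = 0.
    Then x = 0 + 12·0 = 0, valid modulo lcm(12, 6) = 12: x ≡ 0 (mod 12).
  Combine with x ≡ 0 (mod 4): gcd(12, 4) = 4; 0 - 0 = 0, which IS divisible by 4, so compatible.
    Write x = 0 + 12·t and substitute into x ≡ 0 (mod 4): 12·t ≡ 0 − 0 = 0 (mod 4).
    Divide the congruence (and modulus) by g = 4: 3·t ≡ 0 (mod 1).
    Modulo 1 every t works; take t = 0.
    Then x = 0 + 12·0 = 0, valid modulo lcm(12, 4) = 12: x ≡ 0 (mod 12).
Verify: 0 mod 12 = 0, 0 mod 6 = 0, 0 mod 4 = 0.

x ≡ 0 (mod 12).


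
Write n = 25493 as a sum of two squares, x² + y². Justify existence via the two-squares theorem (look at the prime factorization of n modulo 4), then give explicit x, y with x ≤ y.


Step 1: Factor n = 25493 = 13 · 37 · 53.
Step 2: Check the mod-4 condition on each prime factor: 13 ≡ 1 (mod 4), exponent 1; 37 ≡ 1 (mod 4), exponent 1; 53 ≡ 1 (mod 4), exponent 1.
All primes ≡ 3 (mod 4) appear to even exponent (or don't appear), so by the two-squares theorem n IS expressible as a sum of two squares.
Step 3: Build a representation. Here n = 13 · 37 · 53 is a product of primes ≡ 1 (mod 4). Each prime p ≡ 1 (mod 4) is itself a sum of two squares; find a² by testing p − a² for a perfect square:
  13: 13 − 1² = 12, 13 − 2² = 9 = 3² ⇒ 13 = 2² + 3².
  37: 37 − 1² = 36 = 6² ⇒ 37 = 1² + 6².
  53: 53 − 1² = 52, 53 − 2² = 49 = 7² ⇒ 53 = 2² + 7².
  Combine using the Brahmagupta–Fibonacci identity (a² + b²)(c² + d²) = (ac − bd)² + (ad + bc)² = (ac + bd)² + (ad − bc)²:
  13 · 37 = 481: from (2² + 3²)(1² + 6²), take (2·1 − 3·6, 2·6 + 3·1) = (2 − 18, 12 + 3) = (-16, 15); dropping signs (only squares matter) gives (16, 15); check 16² + 15² = 256 + 225 = 481 ✓.
  481 · 53 = 25493: from (16² + 15²)(2² + 7²), take (16·2 − 15·7, 16·7 + 15·2) = (32 − 105, 112 + 30) = (-73, 142); dropping signs (only squares matter) gives (73, 142); check 73² + 142² = 5329 + 20164 = 25493 ✓.
Step 4: Order so x ≤ y and verify: 73² + 142² = 5329 + 20164 = 25493 = n. ✓

n = 25493 = 73² + 142² (one valid representation with x ≤ y).


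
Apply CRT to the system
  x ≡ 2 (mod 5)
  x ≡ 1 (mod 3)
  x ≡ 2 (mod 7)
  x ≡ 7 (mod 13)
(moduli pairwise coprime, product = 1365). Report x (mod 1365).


Product of moduli M = 5 · 3 · 7 · 13 = 1365.
Merge one congruence at a time:
  Start: x ≡ 2 (mod 5).
  Combine with x ≡ 1 (mod 3); new modulus lcm = 15.
    Write x = 2 + 5·t and substitute into x ≡ 1 (mod 3): 5·t ≡ 1 − 2 = -1 (mod 3).
    Reduce coefficients mod 3: 2·t ≡ 2 (mod 3).
    The inverse of 2 mod 3 is 2 (since 2·2 = 4 = 1·3 + 1), so t ≡ 2·2 = 4 ≡ 1 (mod 3).
    Then x = 2 + 5·1 = 7, valid modulo lcm(5, 3) = 15: x ≡ 7 (mod 15).
  Combine with x ≡ 2 (mod 7); new modulus lcm = 105.
    Write x = 7 + 15·t and substitute into x ≡ 2 (mod 7): 15·t ≡ 2 − 7 = -5 (mod 7).
    Reduce coefficients mod 7: 1·t ≡ 2 (mod 7).
    So t ≡ 2 (mod 7).
    Then x = 7 + 15·2 = 37, valid modulo lcm(15, 7) = 105: x ≡ 37 (mod 105).
  Combine with x ≡ 7 (mod 13); new modulus lcm = 1365.
    Write x = 37 + 105·t and substitute into x ≡ 7 (mod 13): 105·t ≡ 7 − 37 = -30 (mod 13).
    Reduce coefficients mod 13: 1·t ≡ 9 (mod 13).
    So t ≡ 9 (mod 13).
    Then x = 37 + 105·9 = 982, valid modulo lcm(105, 13) = 1365: x ≡ 982 (mod 1365).
Verify against each original: 982 mod 5 = 2, 982 mod 3 = 1, 982 mod 7 = 2, 982 mod 13 = 7.

x ≡ 982 (mod 1365).


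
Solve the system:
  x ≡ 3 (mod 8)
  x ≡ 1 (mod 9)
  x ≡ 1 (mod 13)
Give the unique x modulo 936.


Moduli 8, 9, 13 are pairwise coprime; by CRT there is a unique solution modulo M = 8 · 9 · 13 = 936.
Solve pairwise, accumulating the modulus:
  Start with x ≡ 3 (mod 8).
  Combine with x ≡ 1 (mod 9): since gcd(8, 9) = 1, we get a unique residue mod 72.
    Write x = 3 + 8·t and substitute into x ≡ 1 (mod 9): 8·t ≡ 1 − 3 = -2 (mod 9).
    Reduce coefficients mod 9: 8·t ≡ 7 (mod 9).
    The inverse of 8 mod 9 is 8 (since 8·8 = 64 = 7·9 + 1), so t ≡ 8·7 = 56 ≡ 2 (mod 9).
    Then x = 3 + 8·2 = 19, valid modulo lcm(8, 9) = 72: x ≡ 19 (mod 72).
  Combine with x ≡ 1 (mod 13): since gcd(72, 13) = 1, we get a unique residue mod 936.
    Write x = 19 + 72·t and substitute into x ≡ 1 (mod 13): 72·t ≡ 1 − 19 = -18 (mod 13).
    Reduce coefficients mod 13: 7·t ≡ 8 (mod 13).
    The inverse of 7 mod 13 is 2 (since 7·2 = 14 = 1·13 + 1), so t ≡ 2·8 = 16 ≡ 3 (mod 13).
    Then x = 19 + 72·3 = 235, valid modulo lcm(72, 13) = 936: x ≡ 235 (mod 936).
Verify: 235 mod 8 = 3 ✓, 235 mod 9 = 1 ✓, 235 mod 13 = 1 ✓.

x ≡ 235 (mod 936).


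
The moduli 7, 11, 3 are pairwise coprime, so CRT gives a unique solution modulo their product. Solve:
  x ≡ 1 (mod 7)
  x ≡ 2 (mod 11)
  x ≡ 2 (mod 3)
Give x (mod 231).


Moduli 7, 11, 3 are pairwise coprime; by CRT there is a unique solution modulo M = 7 · 11 · 3 = 231.
Solve pairwise, accumulating the modulus:
  Start with x ≡ 1 (mod 7).
  Combine with x ≡ 2 (mod 11): since gcd(7, 11) = 1, we get a unique residue mod 77.
    Write x = 1 + 7·t and substitute into x ≡ 2 (mod 11): 7·t ≡ 2 − 1 = 1 (mod 11).
    The inverse of 7 mod 11 is 8 (since 7·8 = 56 = 5·11 + 1), so t ≡ 8·1 = 8 ≡ 8 (mod 11).
    Then x = 1 + 7·8 = 57, valid modulo lcm(7, 11) = 77: x ≡ 57 (mod 77).
  Combine with x ≡ 2 (mod 3): since gcd(77, 3) = 1, we get a unique residue mod 231.
    Write x = 57 + 77·t and substitute into x ≡ 2 (mod 3): 77·t ≡ 2 − 57 = -55 (mod 3).
    Reduce coefficients mod 3: 2·t ≡ 2 (mod 3).
    The inverse of 2 mod 3 is 2 (since 2·2 = 4 = 1·3 + 1), so t ≡ 2·2 = 4 ≡ 1 (mod 3).
    Then x = 57 + 77·1 = 134, valid modulo lcm(77, 3) = 231: x ≡ 134 (mod 231).
Verify: 134 mod 7 = 1 ✓, 134 mod 11 = 2 ✓, 134 mod 3 = 2 ✓.

x ≡ 134 (mod 231).


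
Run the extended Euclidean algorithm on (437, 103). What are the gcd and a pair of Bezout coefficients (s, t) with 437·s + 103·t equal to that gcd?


Euclidean algorithm on (437, 103) — divide until remainder is 0:
  437 = 4 · 103 + 25
  103 = 4 · 25 + 3
  25 = 8 · 3 + 1
  3 = 3 · 1 + 0
gcd(437, 103) = 1.
Track Bezout coefficients alongside the remainders: start with r₀ = 437 = a·1 + b·0 (s = 1, t = 0) and r₁ = 103 = a·0 + b·1 (s = 0, t = 1); each new remainder r_{k+1} = r_{k-1} − q_k·r_k inherits s_{k+1} = s_{k-1} − q_k·s_k, t_{k+1} = t_{k-1} − q_k·t_k, so r_k = a·s_k + b·t_k at every step:
  q = 4: r = 25, s = 1 − 4·0 = 1, t = 0 − 4·1 = -4  (check: 437·1 + 103·(-4) = 25)
  q = 4: r = 3, s = 0 − 4·1 = -4, t = 1 − 4·(-4) = 17  (check: 437·(-4) + 103·17 = 3)
  q = 8: r = 1, s = 1 − 8·(-4) = 33, t = -4 − 8·17 = -140  (check: 437·33 + 103·(-140) = 1)
The row with r = 1 (the gcd) gives the Bezout coefficients s = 33, t = -140.
Result: 437 · (33) + 103 · (-140) = 1.

gcd(437, 103) = 1; s = 33, t = -140 (check: 437·33 + 103·(-140) = 1).


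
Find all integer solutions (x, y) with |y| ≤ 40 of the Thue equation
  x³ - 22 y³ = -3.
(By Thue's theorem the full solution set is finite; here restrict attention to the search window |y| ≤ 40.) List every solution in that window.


The equation is x³ - 22y³ = -3. For fixed y, x³ = 22·y³ − 3, so a solution requires the RHS to be a perfect cube.
Strategy: iterate y from -40 to 40, compute RHS = 22·y³ − 3, and check whether it is a (positive or negative) perfect cube.
Check small values of y:
  y = 0: RHS = -3 is not a perfect cube.
  y = 1: RHS = 19 is not a perfect cube.
  y = -1: RHS = -25 is not a perfect cube.
  y = 2: RHS = 173 is not a perfect cube.
  y = -2: RHS = -179 is not a perfect cube.
  y = 3: RHS = 591 is not a perfect cube.
  y = -3: RHS = -597 is not a perfect cube.
Continuing the search up to |y| = 40 finds no solutions either.
No (x, y) in the scanned range satisfies the equation.

No integer solutions with |y| ≤ 40.


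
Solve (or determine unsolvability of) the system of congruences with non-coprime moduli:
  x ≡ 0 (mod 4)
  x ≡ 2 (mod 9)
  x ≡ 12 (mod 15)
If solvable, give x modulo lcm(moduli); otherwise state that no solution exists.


Moduli 4, 9, 15 are not pairwise coprime, so CRT works modulo lcm(m_i) when all pairwise compatibility conditions hold.
Pairwise compatibility: gcd(m_i, m_j) must divide a_i - a_j for every pair.
Merge one congruence at a time:
  Start: x ≡ 0 (mod 4).
  Combine with x ≡ 2 (mod 9): gcd(4, 9) = 1; 2 - 0 = 2, which IS divisible by 1, so compatible.
    Write x = 0 + 4·t and substitute into x ≡ 2 (mod 9): 4·t ≡ 2 − 0 = 2 (mod 9).
    The inverse of 4 mod 9 is 7 (since 4·7 = 28 = 3·9 + 1), so t ≡ 7·2 = 14 ≡ 5 (mod 9).
    Then x = 0 + 4·5 = 20, valid modulo lcm(4, 9) = 36: x ≡ 20 (mod 36).
  Combine with x ≡ 12 (mod 15): gcd(36, 15) = 3, and 12 - 20 = -8 is NOT divisible by 3.
    ⇒ system is inconsistent (no integer solution).

No solution (the system is inconsistent).


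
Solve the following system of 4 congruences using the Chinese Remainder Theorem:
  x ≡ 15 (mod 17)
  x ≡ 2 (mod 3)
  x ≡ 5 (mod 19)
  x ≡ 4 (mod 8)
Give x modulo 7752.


Product of moduli M = 17 · 3 · 19 · 8 = 7752.
Merge one congruence at a time:
  Start: x ≡ 15 (mod 17).
  Combine with x ≡ 2 (mod 3); new modulus lcm = 51.
    Write x = 15 + 17·t and substitute into x ≡ 2 (mod 3): 17·t ≡ 2 − 15 = -13 (mod 3).
    Reduce coefficients mod 3: 2·t ≡ 2 (mod 3).
    The inverse of 2 mod 3 is 2 (since 2·2 = 4 = 1·3 + 1), so t ≡ 2·2 = 4 ≡ 1 (mod 3).
    Then x = 15 + 17·1 = 32, valid modulo lcm(17, 3) = 51: x ≡ 32 (mod 51).
  Combine with x ≡ 5 (mod 19); new modulus lcm = 969.
    Write x = 32 + 51·t and substitute into x ≡ 5 (mod 19): 51·t ≡ 5 − 32 = -27 (mod 19).
    Reduce coefficients mod 19: 13·t ≡ 11 (mod 19).
    The inverse of 13 mod 19 is 3 (since 13·3 = 39 = 2·19 + 1), so t ≡ 3·11 = 33 ≡ 14 (mod 19).
    Then x = 32 + 51·14 = 746, valid modulo lcm(51, 19) = 969: x ≡ 746 (mod 969).
  Combine with x ≡ 4 (mod 8); new modulus lcm = 7752.
    Write x = 746 + 969·t and substitute into x ≡ 4 (mod 8): 969·t ≡ 4 − 746 = -742 (mod 8).
    Reduce coefficients mod 8: 1·t ≡ 2 (mod 8).
    So t ≡ 2 (mod 8).
    Then x = 746 + 969·2 = 2684, valid modulo lcm(969, 8) = 7752: x ≡ 2684 (mod 7752).
Verify against each original: 2684 mod 17 = 15, 2684 mod 3 = 2, 2684 mod 19 = 5, 2684 mod 8 = 4.

x ≡ 2684 (mod 7752).


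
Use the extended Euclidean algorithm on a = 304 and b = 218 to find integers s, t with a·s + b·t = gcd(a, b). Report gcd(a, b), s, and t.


Euclidean algorithm on (304, 218) — divide until remainder is 0:
  304 = 1 · 218 + 86
  218 = 2 · 86 + 46
  86 = 1 · 46 + 40
  46 = 1 · 40 + 6
  40 = 6 · 6 + 4
  6 = 1 · 4 + 2
  4 = 2 · 2 + 0
gcd(304, 218) = 2.
Track Bezout coefficients alongside the remainders: start with r₀ = 304 = a·1 + b·0 (s = 1, t = 0) and r₁ = 218 = a·0 + b·1 (s = 0, t = 1); each new remainder r_{k+1} = r_{k-1} − q_k·r_k inherits s_{k+1} = s_{k-1} − q_k·s_k, t_{k+1} = t_{k-1} − q_k·t_k, so r_k = a·s_k + b·t_k at every step:
  q = 1: r = 86, s = 1 − 1·0 = 1, t = 0 − 1·1 = -1  (check: 304·1 + 218·(-1) = 86)
  q = 2: r = 46, s = 0 − 2·1 = -2, t = 1 − 2·(-1) = 3  (check: 304·(-2) + 218·3 = 46)
  q = 1: r = 40, s = 1 − 1·(-2) = 3, t = -1 − 1·3 = -4  (check: 304·3 + 218·(-4) = 40)
  q = 1: r = 6, s = -2 − 1·3 = -5, t = 3 − 1·(-4) = 7  (check: 304·(-5) + 218·7 = 6)
  q = 6: r = 4, s = 3 − 6·(-5) = 33, t = -4 − 6·7 = -46  (check: 304·33 + 218·(-46) = 4)
  q = 1: r = 2, s = -5 − 1·33 = -38, t = 7 − 1·(-46) = 53  (check: 304·(-38) + 218·53 = 2)
The row with r = 2 (the gcd) gives the Bezout coefficients s = -38, t = 53.
Result: 304 · (-38) + 218 · (53) = 2.

gcd(304, 218) = 2; s = -38, t = 53 (check: 304·(-38) + 218·53 = 2).


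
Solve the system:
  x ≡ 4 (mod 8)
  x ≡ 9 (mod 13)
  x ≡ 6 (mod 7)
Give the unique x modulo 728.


Moduli 8, 13, 7 are pairwise coprime; by CRT there is a unique solution modulo M = 8 · 13 · 7 = 728.
Solve pairwise, accumulating the modulus:
  Start with x ≡ 4 (mod 8).
  Combine with x ≡ 9 (mod 13): since gcd(8, 13) = 1, we get a unique residue mod 104.
    Write x = 4 + 8·t and substitute into x ≡ 9 (mod 13): 8·t ≡ 9 − 4 = 5 (mod 13).
    The inverse of 8 mod 13 is 5 (since 8·5 = 40 = 3·13 + 1), so t ≡ 5·5 = 25 ≡ 12 (mod 13).
    Then x = 4 + 8·12 = 100, valid modulo lcm(8, 13) = 104: x ≡ 100 (mod 104).
  Combine with x ≡ 6 (mod 7): since gcd(104, 7) = 1, we get a unique residue mod 728.
    Write x = 100 + 104·t and substitute into x ≡ 6 (mod 7): 104·t ≡ 6 − 100 = -94 (mod 7).
    Reduce coefficients mod 7: 6·t ≡ 4 (mod 7).
    The inverse of 6 mod 7 is 6 (since 6·6 = 36 = 5·7 + 1), so t ≡ 6·4 = 24 ≡ 3 (mod 7).
    Then x = 100 + 104·3 = 412, valid modulo lcm(104, 7) = 728: x ≡ 412 (mod 728).
Verify: 412 mod 8 = 4 ✓, 412 mod 13 = 9 ✓, 412 mod 7 = 6 ✓.

x ≡ 412 (mod 728).


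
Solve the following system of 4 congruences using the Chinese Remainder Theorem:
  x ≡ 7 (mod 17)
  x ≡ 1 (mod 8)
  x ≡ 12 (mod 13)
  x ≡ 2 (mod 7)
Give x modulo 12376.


Product of moduli M = 17 · 8 · 13 · 7 = 12376.
Merge one congruence at a time:
  Start: x ≡ 7 (mod 17).
  Combine with x ≡ 1 (mod 8); new modulus lcm = 136.
    Write x = 7 + 17·t and substitute into x ≡ 1 (mod 8): 17·t ≡ 1 − 7 = -6 (mod 8).
    Reduce coefficients mod 8: 1·t ≡ 2 (mod 8).
    So t ≡ 2 (mod 8).
    Then x = 7 + 17·2 = 41, valid modulo lcm(17, 8) = 136: x ≡ 41 (mod 136).
  Combine with x ≡ 12 (mod 13); new modulus lcm = 1768.
    Write x = 41 + 136·t and substitute into x ≡ 12 (mod 13): 136·t ≡ 12 − 41 = -29 (mod 13).
    Reduce coefficients mod 13: 6·t ≡ 10 (mod 13).
    The inverse of 6 mod 13 is 11 (since 6·11 = 66 = 5·13 + 1), so t ≡ 11·10 = 110 ≡ 6 (mod 13).
    Then x = 41 + 136·6 = 857, valid modulo lcm(136, 13) = 1768: x ≡ 857 (mod 1768).
  Combine with x ≡ 2 (mod 7); new modulus lcm = 12376.
    Write x = 857 + 1768·t and substitute into x ≡ 2 (mod 7): 1768·t ≡ 2 − 857 = -855 (mod 7).
    Reduce coefficients mod 7: 4·t ≡ 6 (mod 7).
    The inverse of 4 mod 7 is 2 (since 4·2 = 8 = 1·7 + 1), so t ≡ 2·6 = 12 ≡ 5 (mod 7).
    Then x = 857 + 1768·5 = 9697, valid modulo lcm(1768, 7) = 12376: x ≡ 9697 (mod 12376).
Verify against each original: 9697 mod 17 = 7, 9697 mod 8 = 1, 9697 mod 13 = 12, 9697 mod 7 = 2.

x ≡ 9697 (mod 12376).


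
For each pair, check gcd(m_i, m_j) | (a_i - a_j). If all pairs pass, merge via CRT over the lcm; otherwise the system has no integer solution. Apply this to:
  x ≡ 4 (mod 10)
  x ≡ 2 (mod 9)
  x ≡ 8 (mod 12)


Moduli 10, 9, 12 are not pairwise coprime, so CRT works modulo lcm(m_i) when all pairwise compatibility conditions hold.
Pairwise compatibility: gcd(m_i, m_j) must divide a_i - a_j for every pair.
Merge one congruence at a time:
  Start: x ≡ 4 (mod 10).
  Combine with x ≡ 2 (mod 9): gcd(10, 9) = 1; 2 - 4 = -2, which IS divisible by 1, so compatible.
    Write x = 4 + 10·t and substitute into x ≡ 2 (mod 9): 10·t ≡ 2 − 4 = -2 (mod 9).
    Reduce coefficients mod 9: 1·t ≡ 7 (mod 9).
    So t ≡ 7 (mod 9).
    Then x = 4 + 10·7 = 74, valid modulo lcm(10, 9) = 90: x ≡ 74 (mod 90).
  Combine with x ≡ 8 (mod 12): gcd(90, 12) = 6; 8 - 74 = -66, which IS divisible by 6, so compatible.
    Write x = 74 + 90·t and substitute into x ≡ 8 (mod 12): 90·t ≡ 8 − 74 = -66 (mod 12).
    Divide the congruence (and modulus) by g = 6: 15·t ≡ -11 (mod 2).
    Reduce coefficients mod 2: 1·t ≡ 1 (mod 2).
    So t ≡ 1 (mod 2).
    Then x = 74 + 90·1 = 164, valid modulo lcm(90, 12) = 180: x ≡ 164 (mod 180).
Verify: 164 mod 10 = 4, 164 mod 9 = 2, 164 mod 12 = 8.

x ≡ 164 (mod 180).


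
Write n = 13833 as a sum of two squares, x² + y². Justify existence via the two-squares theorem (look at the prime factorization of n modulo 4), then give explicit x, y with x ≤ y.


Step 1: Factor n = 13833 = 3^2 · 29 · 53.
Step 2: Check the mod-4 condition on each prime factor: 3 ≡ 3 (mod 4), exponent 2 (must be even); 29 ≡ 1 (mod 4), exponent 1; 53 ≡ 1 (mod 4), exponent 1.
All primes ≡ 3 (mod 4) appear to even exponent (or don't appear), so by the two-squares theorem n IS expressible as a sum of two squares.
Step 3: Build a representation. Group n = k² · m with k = 3 and m = 29 · 53 = 1537 (a product of primes ≡ 1 (mod 4)); a representation of m scales to one of n via (k·x)² + (k·y)² = k²(x² + y²). Each prime p ≡ 1 (mod 4) is itself a sum of two squares; find a² by testing p − a² for a perfect square:
  29: 29 − 1² = 28, 29 − 2² = 25 = 5² ⇒ 29 = 2² + 5².
  53: 53 − 1² = 52, 53 − 2² = 49 = 7² ⇒ 53 = 2² + 7².
  Combine using the Brahmagupta–Fibonacci identity (a² + b²)(c² + d²) = (ac − bd)² + (ad + bc)² = (ac + bd)² + (ad − bc)²:
  29 · 53 = 1537: from (2² + 5²)(2² + 7²), take (2·2 − 5·7, 2·7 + 5·2) = (4 − 35, 14 + 10) = (-31, 24); dropping signs (only squares matter) gives (31, 24); check 31² + 24² = 961 + 576 = 1537 ✓.
  Scale by k = 3: (3·31, 3·24) = (93, 72).
Step 4: Order so x ≤ y and verify: 72² + 93² = 5184 + 8649 = 13833 = n. ✓

n = 13833 = 72² + 93² (one valid representation with x ≤ y).


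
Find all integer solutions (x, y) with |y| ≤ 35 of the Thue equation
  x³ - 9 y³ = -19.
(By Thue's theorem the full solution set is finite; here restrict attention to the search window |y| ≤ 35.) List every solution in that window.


The equation is x³ - 9y³ = -19. For fixed y, x³ = 9·y³ − 19, so a solution requires the RHS to be a perfect cube.
Strategy: iterate y from -35 to 35, compute RHS = 9·y³ − 19, and check whether it is a (positive or negative) perfect cube.
Check small values of y:
  y = 0: RHS = -19 is not a perfect cube.
  y = 1: RHS = -10 is not a perfect cube.
  y = -1: RHS = -28 is not a perfect cube.
  y = 2: RHS = 53 is not a perfect cube.
  y = -2: RHS = -91 is not a perfect cube.
  y = 3: RHS = 224 is not a perfect cube.
  y = -3: RHS = -262 is not a perfect cube.
Continuing the search up to |y| = 35 finds no solutions either.
No (x, y) in the scanned range satisfies the equation.

No integer solutions with |y| ≤ 35.


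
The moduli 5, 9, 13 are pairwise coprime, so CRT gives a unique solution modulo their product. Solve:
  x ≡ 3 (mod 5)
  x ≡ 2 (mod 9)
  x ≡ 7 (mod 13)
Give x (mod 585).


Moduli 5, 9, 13 are pairwise coprime; by CRT there is a unique solution modulo M = 5 · 9 · 13 = 585.
Solve pairwise, accumulating the modulus:
  Start with x ≡ 3 (mod 5).
  Combine with x ≡ 2 (mod 9): since gcd(5, 9) = 1, we get a unique residue mod 45.
    Write x = 3 + 5·t and substitute into x ≡ 2 (mod 9): 5·t ≡ 2 − 3 = -1 (mod 9).
    Reduce coefficients mod 9: 5·t ≡ 8 (mod 9).
    The inverse of 5 mod 9 is 2 (since 5·2 = 10 = 1·9 + 1), so t ≡ 2·8 = 16 ≡ 7 (mod 9).
    Then x = 3 + 5·7 = 38, valid modulo lcm(5, 9) = 45: x ≡ 38 (mod 45).
  Combine with x ≡ 7 (mod 13): since gcd(45, 13) = 1, we get a unique residue mod 585.
    Write x = 38 + 45·t and substitute into x ≡ 7 (mod 13): 45·t ≡ 7 − 38 = -31 (mod 13).
    Reduce coefficients mod 13: 6·t ≡ 8 (mod 13).
    The inverse of 6 mod 13 is 11 (since 6·11 = 66 = 5·13 + 1), so t ≡ 11·8 = 88 ≡ 10 (mod 13).
    Then x = 38 + 45·10 = 488, valid modulo lcm(45, 13) = 585: x ≡ 488 (mod 585).
Verify: 488 mod 5 = 3 ✓, 488 mod 9 = 2 ✓, 488 mod 13 = 7 ✓.

x ≡ 488 (mod 585).
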